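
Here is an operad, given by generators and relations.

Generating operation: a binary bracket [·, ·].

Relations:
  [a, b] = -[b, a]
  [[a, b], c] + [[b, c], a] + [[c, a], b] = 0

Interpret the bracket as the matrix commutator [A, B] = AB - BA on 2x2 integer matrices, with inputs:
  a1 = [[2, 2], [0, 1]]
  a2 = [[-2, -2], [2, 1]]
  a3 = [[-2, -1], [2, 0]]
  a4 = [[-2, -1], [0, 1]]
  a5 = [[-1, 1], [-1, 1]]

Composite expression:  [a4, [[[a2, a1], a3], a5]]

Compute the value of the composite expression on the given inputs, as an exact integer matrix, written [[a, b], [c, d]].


[a2, a1] = [[-4, -4], [2, 4]]
[[a2, a1], a3] = [[-6, 0], [12, 6]]
[[[a2, a1], a3], a5] = [[-12, -12], [-36, 12]]
[a4, [[[a2, a1], a3], a5]] = [[36, 12], [-108, -36]]

[[36, 12], [-108, -36]]


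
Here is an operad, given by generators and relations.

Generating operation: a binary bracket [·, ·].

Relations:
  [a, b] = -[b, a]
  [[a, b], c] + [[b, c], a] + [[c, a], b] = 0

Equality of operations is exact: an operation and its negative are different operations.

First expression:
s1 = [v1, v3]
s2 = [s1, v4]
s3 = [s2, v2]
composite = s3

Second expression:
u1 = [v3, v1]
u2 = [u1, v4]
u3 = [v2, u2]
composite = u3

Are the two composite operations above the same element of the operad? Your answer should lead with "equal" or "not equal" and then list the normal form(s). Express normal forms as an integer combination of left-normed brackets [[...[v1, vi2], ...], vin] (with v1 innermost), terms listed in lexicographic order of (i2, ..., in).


equal; the common form is [[[v1, v3], v4], v2]

Reducing the first expression gives [[[v1, v3], v4], v2]
Reducing the second expression gives [[[v1, v3], v4], v2]
Identical normal forms: equal.


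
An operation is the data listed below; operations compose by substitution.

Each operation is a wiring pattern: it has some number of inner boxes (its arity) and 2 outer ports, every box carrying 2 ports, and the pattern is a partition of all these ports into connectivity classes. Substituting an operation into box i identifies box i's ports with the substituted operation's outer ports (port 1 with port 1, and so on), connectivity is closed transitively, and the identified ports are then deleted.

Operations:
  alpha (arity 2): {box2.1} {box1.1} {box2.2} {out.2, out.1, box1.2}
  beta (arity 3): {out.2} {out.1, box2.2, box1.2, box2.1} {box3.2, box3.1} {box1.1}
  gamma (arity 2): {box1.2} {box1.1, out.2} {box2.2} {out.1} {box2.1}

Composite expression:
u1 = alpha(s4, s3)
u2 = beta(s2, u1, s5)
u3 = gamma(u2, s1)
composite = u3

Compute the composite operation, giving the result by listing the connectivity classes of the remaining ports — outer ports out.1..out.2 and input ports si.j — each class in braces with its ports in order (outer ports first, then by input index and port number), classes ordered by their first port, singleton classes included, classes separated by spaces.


Reachability decides: close wires over gamma-identified ports.
through alpha, on inputs (s4, s3): {out.1, out.2, s4.2} {s3.1} {s3.2} {s4.1} (out.j = stage outer ports)
through beta, on inputs (s2, s4, s3, s5): {out.1, s2.2, s4.2} {out.2} {s2.1} {s3.1} {s3.2} {s4.1} {s5.1, s5.2} (out.j = stage outer ports)
through gamma, on inputs (s2, s4, s3, s5, s1): {out.1} {out.2, s2.2, s4.2} {s1.1} {s1.2} {s2.1} {s3.1} {s3.2} {s4.1} {s5.1, s5.2} (out.j = stage outer ports)

{out.1} {out.2, s2.2, s4.2} {s1.1} {s1.2} {s2.1} {s3.1} {s3.2} {s4.1} {s5.1, s5.2}


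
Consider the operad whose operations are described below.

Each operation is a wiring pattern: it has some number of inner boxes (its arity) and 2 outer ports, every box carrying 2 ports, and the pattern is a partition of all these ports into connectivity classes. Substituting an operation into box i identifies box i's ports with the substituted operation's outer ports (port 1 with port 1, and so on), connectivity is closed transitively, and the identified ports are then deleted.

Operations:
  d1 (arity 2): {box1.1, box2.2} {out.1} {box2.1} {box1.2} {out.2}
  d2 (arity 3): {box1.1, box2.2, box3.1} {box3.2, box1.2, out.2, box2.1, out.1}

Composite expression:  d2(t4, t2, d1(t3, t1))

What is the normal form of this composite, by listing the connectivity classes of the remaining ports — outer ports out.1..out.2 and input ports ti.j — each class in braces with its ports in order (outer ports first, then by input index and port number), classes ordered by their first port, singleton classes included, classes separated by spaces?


{out.1, out.2, t2.1, t4.2} {t1.1} {t1.2, t3.1} {t2.2, t4.1} {t3.2}


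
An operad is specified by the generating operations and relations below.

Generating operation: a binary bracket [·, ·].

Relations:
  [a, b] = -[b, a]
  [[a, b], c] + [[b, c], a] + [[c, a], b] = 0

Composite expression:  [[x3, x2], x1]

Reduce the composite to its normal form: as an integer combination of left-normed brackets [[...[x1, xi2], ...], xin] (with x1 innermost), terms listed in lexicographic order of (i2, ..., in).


[[x1, x2], x3] - [[x1, x3], x2]

Antisymmetry and Jacobi reduce to x1-anchored left-normed brackets.
Composite bracket: [[x3, x2], x1]
Under [a, b] = ab - ba we get 4 signed associative words (2^2 = 4).
Collect the words opening with x1:
  sign of x1x2x3 is +1, so it contributes +[[x1, x2], x3]
  sign of x1x3x2 is -1, so it contributes -[[x1, x3], x2]


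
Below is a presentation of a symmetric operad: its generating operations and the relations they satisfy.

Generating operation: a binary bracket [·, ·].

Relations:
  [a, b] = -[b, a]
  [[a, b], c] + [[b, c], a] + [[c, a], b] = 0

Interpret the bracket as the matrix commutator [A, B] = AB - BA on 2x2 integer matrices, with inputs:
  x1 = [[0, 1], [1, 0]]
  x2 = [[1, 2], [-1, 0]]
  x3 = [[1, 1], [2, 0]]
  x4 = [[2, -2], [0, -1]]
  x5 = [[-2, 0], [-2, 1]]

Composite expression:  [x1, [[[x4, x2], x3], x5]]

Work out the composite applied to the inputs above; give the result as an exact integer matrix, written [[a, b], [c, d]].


[x4, x2] = [[2, 8], [3, -2]]
[[x4, x2], x3] = [[13, -4], [-5, -13]]
[[[x4, x2], x3], x5] = [[8, -12], [67, -8]]
[x1, [[[x4, x2], x3], x5]] = [[79, -16], [16, -79]]

[[79, -16], [16, -79]]


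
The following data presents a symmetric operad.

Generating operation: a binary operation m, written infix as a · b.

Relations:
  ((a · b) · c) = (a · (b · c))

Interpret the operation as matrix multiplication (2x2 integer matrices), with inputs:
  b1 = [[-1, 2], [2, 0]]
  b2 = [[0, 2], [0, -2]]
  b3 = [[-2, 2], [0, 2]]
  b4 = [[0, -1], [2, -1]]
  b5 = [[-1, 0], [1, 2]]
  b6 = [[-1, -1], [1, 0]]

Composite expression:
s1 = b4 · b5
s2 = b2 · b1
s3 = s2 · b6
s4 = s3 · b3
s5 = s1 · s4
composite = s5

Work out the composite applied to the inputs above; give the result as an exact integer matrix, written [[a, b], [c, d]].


[[8, -16], [-8, 16]]

(b4 · b5) = [[-1, -2], [-3, -2]]
(b2 · b1) = [[4, 0], [-4, 0]]
((b2 · b1) · b6) = [[-4, -4], [4, 4]]
(((b2 · b1) · b6) · b3) = [[8, -16], [-8, 16]]
((b4 · b5) · (((b2 · b1) · b6) · b3)) = [[8, -16], [-8, 16]]


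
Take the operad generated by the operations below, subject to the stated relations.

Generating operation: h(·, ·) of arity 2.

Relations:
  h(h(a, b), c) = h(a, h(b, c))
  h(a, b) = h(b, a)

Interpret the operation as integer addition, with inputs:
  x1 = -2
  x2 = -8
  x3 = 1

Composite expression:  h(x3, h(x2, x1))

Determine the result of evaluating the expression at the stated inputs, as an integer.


-9


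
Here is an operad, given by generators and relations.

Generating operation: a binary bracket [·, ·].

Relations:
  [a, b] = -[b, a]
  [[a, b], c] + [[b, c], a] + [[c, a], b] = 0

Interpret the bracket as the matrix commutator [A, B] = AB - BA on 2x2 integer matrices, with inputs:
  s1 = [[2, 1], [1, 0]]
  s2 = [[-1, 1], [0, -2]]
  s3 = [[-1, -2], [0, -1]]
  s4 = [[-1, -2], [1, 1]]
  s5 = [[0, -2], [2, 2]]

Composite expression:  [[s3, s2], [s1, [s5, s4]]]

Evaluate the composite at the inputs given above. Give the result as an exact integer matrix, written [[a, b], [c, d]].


[[16, 8], [0, -16]]

[s3, s2] = [[0, 2], [0, 0]]
[s5, s4] = [[2, 0], [-2, -2]]
[s1, [s5, s4]] = [[-2, -4], [8, 2]]
[[s3, s2], [s1, [s5, s4]]] = [[16, 8], [0, -16]]


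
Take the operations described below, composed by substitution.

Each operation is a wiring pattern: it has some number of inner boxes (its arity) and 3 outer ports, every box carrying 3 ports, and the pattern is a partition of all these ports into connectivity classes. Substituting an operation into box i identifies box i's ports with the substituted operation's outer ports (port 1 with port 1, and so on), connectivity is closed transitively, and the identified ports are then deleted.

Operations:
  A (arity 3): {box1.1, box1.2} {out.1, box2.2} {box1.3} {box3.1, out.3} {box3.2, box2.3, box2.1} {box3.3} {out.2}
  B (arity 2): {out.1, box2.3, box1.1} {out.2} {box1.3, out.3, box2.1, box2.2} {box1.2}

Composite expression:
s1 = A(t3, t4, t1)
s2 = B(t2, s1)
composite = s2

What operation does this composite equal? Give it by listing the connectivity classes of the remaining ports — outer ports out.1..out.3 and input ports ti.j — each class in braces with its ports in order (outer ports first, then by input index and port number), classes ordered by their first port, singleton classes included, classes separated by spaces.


{out.1, t1.1, t2.1} {out.2} {out.3, t2.3, t4.2} {t1.2, t4.1, t4.3} {t1.3} {t2.2} {t3.1, t3.2} {t3.3}

After gluing at B, chains via deleted ports link the t-ports.
A over (t3, t4, t1) gives {out.1, t4.2} {out.2} {out.3, t1.1} {t1.2, t4.1, t4.3} {t1.3} {t3.1, t3.2} {t3.3}, out.j being that stage's outer ports
B over (t2, t3, t4, t1) gives {out.1, t1.1, t2.1} {out.2} {out.3, t2.3, t4.2} {t1.2, t4.1, t4.3} {t1.3} {t2.2} {t3.1, t3.2} {t3.3}, out.j being that stage's outer ports


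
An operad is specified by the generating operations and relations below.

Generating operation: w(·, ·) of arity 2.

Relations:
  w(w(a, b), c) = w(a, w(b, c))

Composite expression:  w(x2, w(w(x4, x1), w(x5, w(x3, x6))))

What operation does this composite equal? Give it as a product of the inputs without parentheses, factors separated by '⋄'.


The w-tree's shape is irrelevant; the x-reading-order decides.
w(x4, x1) collapses to x4 ⋄ x1
w(x3, x6) collapses to x3 ⋄ x6
w(x5, w(x3, x6)) collapses to x5 ⋄ x3 ⋄ x6
w(w(x4, x1), w(x5, w(x3, x6))) collapses to x4 ⋄ x1 ⋄ x5 ⋄ x3 ⋄ x6
w(x2, w(w(x4, x1), w(x5, w(x3, x6)))) collapses to x2 ⋄ x4 ⋄ x1 ⋄ x5 ⋄ x3 ⋄ x6

x2 ⋄ x4 ⋄ x1 ⋄ x5 ⋄ x3 ⋄ x6


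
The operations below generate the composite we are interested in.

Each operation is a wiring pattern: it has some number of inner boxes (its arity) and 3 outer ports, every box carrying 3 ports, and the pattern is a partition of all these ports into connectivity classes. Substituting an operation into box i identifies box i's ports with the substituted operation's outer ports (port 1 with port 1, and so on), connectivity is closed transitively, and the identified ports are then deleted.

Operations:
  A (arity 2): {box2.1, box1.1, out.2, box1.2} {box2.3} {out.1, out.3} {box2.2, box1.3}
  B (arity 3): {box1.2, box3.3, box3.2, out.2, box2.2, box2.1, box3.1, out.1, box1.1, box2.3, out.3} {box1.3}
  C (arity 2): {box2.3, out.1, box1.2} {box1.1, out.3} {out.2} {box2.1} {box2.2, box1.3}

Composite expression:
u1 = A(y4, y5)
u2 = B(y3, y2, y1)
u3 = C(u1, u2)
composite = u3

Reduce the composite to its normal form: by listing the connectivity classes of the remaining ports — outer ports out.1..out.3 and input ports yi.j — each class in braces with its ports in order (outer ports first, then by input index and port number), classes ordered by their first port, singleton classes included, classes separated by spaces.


{out.1, out.3, y1.1, y1.2, y1.3, y2.1, y2.2, y2.3, y3.1, y3.2, y4.1, y4.2, y5.1} {out.2} {y3.3} {y4.3, y5.2} {y5.3}


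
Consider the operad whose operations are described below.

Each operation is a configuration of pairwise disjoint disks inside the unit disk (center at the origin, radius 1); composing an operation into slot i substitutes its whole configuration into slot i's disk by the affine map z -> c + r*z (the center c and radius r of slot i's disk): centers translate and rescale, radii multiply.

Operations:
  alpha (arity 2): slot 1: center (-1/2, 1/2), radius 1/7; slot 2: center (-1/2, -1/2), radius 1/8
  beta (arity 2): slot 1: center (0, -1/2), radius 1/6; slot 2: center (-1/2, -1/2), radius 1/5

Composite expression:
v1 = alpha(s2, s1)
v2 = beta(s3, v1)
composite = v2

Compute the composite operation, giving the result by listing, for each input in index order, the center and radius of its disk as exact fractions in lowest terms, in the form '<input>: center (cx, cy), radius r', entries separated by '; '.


s1: center (-3/5, -3/5), radius 1/40; s2: center (-3/5, -2/5), radius 1/35; s3: center (0, -1/2), radius 1/6

Only the slot chain above each s matters under beta; compose those maps.
tracing s3 down its 1-map path: center (0, -1/2), radius 1/6
tracing s2 down its 2-map path: center (-3/5, -2/5), radius 1/35
tracing s1 down its 2-map path: center (-3/5, -3/5), radius 1/40


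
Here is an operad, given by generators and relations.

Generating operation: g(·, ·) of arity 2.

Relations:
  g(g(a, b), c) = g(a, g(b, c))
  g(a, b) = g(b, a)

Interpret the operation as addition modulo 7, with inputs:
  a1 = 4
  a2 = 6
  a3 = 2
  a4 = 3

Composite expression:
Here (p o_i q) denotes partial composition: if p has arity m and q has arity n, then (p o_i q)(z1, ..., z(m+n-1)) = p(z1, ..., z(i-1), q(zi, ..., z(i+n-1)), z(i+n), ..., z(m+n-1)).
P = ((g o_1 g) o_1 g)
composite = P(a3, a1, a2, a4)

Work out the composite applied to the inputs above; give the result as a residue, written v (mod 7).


1 (mod 7)

g(a3, a1) = 6
g(g(a3, a1), a2) = 5
g(g(g(a3, a1), a2), a4) = 1


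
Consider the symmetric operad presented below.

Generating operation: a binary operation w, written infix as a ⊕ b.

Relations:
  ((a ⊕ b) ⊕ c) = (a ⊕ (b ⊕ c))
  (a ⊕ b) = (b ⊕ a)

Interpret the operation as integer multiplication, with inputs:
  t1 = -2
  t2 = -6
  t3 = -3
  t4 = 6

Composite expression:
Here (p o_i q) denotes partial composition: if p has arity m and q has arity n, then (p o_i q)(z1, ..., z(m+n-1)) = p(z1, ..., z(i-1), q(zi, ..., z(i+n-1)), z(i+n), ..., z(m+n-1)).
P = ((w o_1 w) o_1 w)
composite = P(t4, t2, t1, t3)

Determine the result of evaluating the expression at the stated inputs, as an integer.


-216

(t4 ⊕ t2) = -36
((t4 ⊕ t2) ⊕ t1) = 72
(((t4 ⊕ t2) ⊕ t1) ⊕ t3) = -216


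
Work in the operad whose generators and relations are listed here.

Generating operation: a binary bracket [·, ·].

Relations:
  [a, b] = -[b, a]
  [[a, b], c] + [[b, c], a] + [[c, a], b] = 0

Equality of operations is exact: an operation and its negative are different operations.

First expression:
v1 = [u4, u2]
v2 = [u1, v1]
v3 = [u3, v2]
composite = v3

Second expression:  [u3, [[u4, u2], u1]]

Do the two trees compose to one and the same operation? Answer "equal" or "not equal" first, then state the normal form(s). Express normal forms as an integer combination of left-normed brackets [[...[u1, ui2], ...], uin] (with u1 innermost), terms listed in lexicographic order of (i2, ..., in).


Normal form of the first expression: [[[u1, u2], u4], u3] - [[[u1, u4], u2], u3]
Normal form of the second expression: -[[[u1, u2], u4], u3] + [[[u1, u4], u2], u3]
Different reductions; not equal.

not equal; first: [[[u1, u2], u4], u3] - [[[u1, u4], u2], u3]; second: -[[[u1, u2], u4], u3] + [[[u1, u4], u2], u3]


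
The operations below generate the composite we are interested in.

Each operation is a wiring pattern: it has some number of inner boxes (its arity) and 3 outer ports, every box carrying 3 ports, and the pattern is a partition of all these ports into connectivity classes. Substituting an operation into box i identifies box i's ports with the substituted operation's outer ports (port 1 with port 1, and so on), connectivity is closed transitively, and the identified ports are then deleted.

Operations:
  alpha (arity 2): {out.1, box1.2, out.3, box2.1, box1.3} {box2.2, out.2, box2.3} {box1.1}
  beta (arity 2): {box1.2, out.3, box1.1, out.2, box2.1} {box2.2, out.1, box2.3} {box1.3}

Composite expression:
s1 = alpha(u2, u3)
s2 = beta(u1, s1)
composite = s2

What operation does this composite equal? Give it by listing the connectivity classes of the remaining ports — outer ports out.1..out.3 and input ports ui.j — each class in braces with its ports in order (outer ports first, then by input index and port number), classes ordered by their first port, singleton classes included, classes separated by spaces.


{out.1, out.2, out.3, u1.1, u1.2, u2.2, u2.3, u3.1, u3.2, u3.3} {u1.3} {u2.1}


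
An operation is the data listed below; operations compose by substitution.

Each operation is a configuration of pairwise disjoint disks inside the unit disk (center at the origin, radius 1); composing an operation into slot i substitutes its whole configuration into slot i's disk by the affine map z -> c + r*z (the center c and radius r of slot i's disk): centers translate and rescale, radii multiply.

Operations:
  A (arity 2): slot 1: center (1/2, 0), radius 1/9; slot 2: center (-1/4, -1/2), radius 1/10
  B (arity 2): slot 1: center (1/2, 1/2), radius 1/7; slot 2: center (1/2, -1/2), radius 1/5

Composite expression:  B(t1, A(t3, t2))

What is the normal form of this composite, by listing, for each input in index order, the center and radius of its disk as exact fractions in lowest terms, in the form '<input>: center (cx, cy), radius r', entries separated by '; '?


t1: center (1/2, 1/2), radius 1/7; t2: center (9/20, -3/5), radius 1/50; t3: center (3/5, -1/2), radius 1/45

Each t-disk chains the slot maps above it in B; radii multiply.
for t1, the 1-step affine chain lands on center (1/2, 1/2), radius 1/7
for t3, the 2-step affine chain lands on center (3/5, -1/2), radius 1/45
for t2, the 2-step affine chain lands on center (9/20, -3/5), radius 1/50


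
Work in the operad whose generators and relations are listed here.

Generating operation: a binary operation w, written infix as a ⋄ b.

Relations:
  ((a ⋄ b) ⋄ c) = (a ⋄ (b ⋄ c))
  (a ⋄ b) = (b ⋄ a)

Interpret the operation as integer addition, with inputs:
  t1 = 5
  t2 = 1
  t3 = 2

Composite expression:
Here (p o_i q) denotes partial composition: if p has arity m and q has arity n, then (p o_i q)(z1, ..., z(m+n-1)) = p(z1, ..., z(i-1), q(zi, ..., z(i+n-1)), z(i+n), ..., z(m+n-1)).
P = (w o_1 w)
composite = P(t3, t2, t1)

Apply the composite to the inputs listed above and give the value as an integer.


(t3 ⋄ t2) = 3
((t3 ⋄ t2) ⋄ t1) = 8

8


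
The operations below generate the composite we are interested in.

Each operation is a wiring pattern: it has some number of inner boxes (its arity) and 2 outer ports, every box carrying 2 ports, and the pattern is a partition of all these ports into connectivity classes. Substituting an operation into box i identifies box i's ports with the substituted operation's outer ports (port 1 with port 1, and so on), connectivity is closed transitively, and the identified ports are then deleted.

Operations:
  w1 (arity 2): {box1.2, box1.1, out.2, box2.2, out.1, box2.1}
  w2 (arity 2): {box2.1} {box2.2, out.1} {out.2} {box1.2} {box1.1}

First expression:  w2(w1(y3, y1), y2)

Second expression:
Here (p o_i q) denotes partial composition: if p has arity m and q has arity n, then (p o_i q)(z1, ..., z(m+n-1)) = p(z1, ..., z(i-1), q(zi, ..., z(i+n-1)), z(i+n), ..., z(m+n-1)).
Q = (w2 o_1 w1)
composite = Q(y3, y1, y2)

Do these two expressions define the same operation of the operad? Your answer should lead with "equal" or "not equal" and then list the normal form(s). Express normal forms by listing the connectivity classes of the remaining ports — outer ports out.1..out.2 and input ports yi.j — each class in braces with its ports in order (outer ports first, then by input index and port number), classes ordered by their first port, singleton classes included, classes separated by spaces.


equal; the common form is {out.1, y2.2} {out.2} {y1.1, y1.2, y3.1, y3.2} {y2.1}


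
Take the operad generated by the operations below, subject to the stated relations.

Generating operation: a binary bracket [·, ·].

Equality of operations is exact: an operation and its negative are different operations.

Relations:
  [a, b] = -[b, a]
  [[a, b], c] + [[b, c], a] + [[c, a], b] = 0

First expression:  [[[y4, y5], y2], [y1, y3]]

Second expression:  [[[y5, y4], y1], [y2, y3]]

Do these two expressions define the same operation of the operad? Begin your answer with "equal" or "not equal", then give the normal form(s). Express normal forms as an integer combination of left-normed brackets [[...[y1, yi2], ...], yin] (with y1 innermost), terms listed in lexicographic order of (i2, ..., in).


not equal: they reduce to [[[[y1, y3], y2], y4], y5] - [[[[y1, y3], y2], y5], y4] - [[[[y1, y3], y4], y5], y2] + [[[[y1, y3], y5], y4], y2] and [[[[y1, y4], y5], y2], y3] - [[[[y1, y4], y5], y3], y2] - [[[[y1, y5], y4], y2], y3] + [[[[y1, y5], y4], y3], y2]

The first expression reduces to [[[[y1, y3], y2], y4], y5] - [[[[y1, y3], y2], y5], y4] - [[[[y1, y3], y4], y5], y2] + [[[[y1, y3], y5], y4], y2]
The second expression reduces to [[[[y1, y4], y5], y2], y3] - [[[[y1, y4], y5], y3], y2] - [[[[y1, y5], y4], y2], y3] + [[[[y1, y5], y4], y3], y2]
They disagree, so not equal.


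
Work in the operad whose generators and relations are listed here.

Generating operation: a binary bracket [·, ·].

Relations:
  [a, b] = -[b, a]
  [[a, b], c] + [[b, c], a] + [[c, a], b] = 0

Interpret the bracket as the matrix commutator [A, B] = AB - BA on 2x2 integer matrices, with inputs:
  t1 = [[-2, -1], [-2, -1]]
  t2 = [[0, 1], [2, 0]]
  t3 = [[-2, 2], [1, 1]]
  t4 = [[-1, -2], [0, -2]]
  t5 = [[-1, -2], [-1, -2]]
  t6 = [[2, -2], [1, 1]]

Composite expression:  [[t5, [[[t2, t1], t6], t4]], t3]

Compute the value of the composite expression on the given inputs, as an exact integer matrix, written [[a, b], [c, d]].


[[-23, 59], [-64, 23]]

[t2, t1] = [[0, 1], [-2, 0]]
[[t2, t1], t6] = [[-3, -1], [-2, 3]]
[[[t2, t1], t6], t4] = [[-4, 13], [-2, 4]]
[t5, [[[t2, t1], t6], t4]] = [[17, -3], [10, -17]]
[[t5, [[[t2, t1], t6], t4]], t3] = [[-23, 59], [-64, 23]]


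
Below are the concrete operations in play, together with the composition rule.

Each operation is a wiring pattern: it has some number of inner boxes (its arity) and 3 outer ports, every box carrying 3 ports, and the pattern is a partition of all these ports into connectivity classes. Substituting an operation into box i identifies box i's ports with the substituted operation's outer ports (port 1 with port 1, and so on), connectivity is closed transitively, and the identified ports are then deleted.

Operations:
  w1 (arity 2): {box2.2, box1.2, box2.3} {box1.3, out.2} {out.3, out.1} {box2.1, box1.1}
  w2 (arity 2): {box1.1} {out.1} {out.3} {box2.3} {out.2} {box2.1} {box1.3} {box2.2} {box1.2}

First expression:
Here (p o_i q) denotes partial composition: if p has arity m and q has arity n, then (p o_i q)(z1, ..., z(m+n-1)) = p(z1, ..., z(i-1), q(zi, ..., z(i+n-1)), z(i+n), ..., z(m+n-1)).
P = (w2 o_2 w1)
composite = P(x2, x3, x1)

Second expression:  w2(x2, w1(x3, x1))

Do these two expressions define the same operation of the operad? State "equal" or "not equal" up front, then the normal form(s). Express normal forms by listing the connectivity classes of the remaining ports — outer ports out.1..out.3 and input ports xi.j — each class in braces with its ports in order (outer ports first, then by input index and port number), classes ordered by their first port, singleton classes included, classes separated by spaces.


In normal form, the first expression is {out.1} {out.2} {out.3} {x1.1, x3.1} {x1.2, x1.3, x3.2} {x2.1} {x2.2} {x2.3} {x3.3}
In normal form, the second expression is {out.1} {out.2} {out.3} {x1.1, x3.1} {x1.2, x1.3, x3.2} {x2.1} {x2.2} {x2.3} {x3.3}
The normal forms match — equal.

equal: each reduces to {out.1} {out.2} {out.3} {x1.1, x3.1} {x1.2, x1.3, x3.2} {x2.1} {x2.2} {x2.3} {x3.3}


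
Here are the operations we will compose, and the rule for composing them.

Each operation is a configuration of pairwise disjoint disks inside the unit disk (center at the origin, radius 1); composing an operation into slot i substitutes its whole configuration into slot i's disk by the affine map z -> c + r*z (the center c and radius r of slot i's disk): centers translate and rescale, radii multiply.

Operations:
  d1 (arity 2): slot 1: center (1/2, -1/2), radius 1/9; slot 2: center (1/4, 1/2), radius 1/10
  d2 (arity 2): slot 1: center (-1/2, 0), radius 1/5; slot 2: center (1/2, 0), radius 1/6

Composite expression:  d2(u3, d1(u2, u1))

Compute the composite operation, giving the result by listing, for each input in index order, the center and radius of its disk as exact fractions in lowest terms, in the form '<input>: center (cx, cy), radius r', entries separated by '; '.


Each u-disk chains the slot maps above it in d2; radii multiply.
input u3: applying the 1 nested substitution gives center (-1/2, 0), radius 1/5
input u2: applying the 2 nested substitutions gives center (7/12, -1/12), radius 1/54
input u1: applying the 2 nested substitutions gives center (13/24, 1/12), radius 1/60

u1: center (13/24, 1/12), radius 1/60; u2: center (7/12, -1/12), radius 1/54; u3: center (-1/2, 0), radius 1/5


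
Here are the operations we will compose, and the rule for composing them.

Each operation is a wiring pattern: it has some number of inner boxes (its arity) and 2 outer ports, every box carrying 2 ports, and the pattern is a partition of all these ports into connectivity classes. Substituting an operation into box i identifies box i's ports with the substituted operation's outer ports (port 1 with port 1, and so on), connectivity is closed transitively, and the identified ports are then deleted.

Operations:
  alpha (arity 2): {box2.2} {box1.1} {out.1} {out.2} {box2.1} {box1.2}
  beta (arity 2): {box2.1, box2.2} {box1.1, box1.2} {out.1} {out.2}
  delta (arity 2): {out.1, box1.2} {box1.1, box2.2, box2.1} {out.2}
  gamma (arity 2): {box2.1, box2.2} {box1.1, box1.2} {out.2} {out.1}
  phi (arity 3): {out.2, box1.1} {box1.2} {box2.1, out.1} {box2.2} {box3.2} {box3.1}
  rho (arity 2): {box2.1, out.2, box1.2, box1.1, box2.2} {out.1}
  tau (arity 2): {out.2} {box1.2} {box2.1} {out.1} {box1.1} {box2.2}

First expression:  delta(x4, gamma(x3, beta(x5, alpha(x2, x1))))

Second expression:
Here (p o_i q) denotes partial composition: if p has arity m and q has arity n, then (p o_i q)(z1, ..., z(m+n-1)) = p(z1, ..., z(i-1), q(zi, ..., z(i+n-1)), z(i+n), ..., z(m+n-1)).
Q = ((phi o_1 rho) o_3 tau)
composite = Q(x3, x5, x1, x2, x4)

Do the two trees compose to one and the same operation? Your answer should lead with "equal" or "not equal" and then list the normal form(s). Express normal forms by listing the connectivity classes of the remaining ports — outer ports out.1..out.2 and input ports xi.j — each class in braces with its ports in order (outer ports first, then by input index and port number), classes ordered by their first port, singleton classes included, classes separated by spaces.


not equal: they reduce to {out.1, x4.2} {out.2} {x1.1} {x1.2} {x2.1} {x2.2} {x3.1, x3.2} {x4.1} {x5.1, x5.2} and {out.1} {out.2} {x1.1} {x1.2} {x2.1} {x2.2} {x3.1, x3.2, x5.1, x5.2} {x4.1} {x4.2}


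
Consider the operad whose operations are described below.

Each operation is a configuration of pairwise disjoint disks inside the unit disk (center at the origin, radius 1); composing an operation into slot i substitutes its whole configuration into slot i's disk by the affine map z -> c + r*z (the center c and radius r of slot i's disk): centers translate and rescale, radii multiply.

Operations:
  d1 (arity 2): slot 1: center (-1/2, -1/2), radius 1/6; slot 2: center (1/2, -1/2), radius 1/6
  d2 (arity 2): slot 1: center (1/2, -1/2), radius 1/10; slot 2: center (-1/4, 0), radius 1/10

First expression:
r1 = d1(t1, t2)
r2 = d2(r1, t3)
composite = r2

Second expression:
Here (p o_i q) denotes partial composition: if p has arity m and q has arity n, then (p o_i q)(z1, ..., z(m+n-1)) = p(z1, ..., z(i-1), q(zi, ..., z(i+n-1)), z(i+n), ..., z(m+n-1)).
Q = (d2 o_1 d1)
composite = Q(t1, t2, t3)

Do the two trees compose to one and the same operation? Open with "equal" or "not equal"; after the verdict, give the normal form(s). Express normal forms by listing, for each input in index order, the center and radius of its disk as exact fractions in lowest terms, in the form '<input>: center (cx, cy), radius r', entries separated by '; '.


equal; both compose to t1: center (9/20, -11/20), radius 1/60; t2: center (11/20, -11/20), radius 1/60; t3: center (-1/4, 0), radius 1/10

The first expression reduces to t1: center (9/20, -11/20), radius 1/60; t2: center (11/20, -11/20), radius 1/60; t3: center (-1/4, 0), radius 1/10
The second expression reduces to t1: center (9/20, -11/20), radius 1/60; t2: center (11/20, -11/20), radius 1/60; t3: center (-1/4, 0), radius 1/10
One common form — equal.


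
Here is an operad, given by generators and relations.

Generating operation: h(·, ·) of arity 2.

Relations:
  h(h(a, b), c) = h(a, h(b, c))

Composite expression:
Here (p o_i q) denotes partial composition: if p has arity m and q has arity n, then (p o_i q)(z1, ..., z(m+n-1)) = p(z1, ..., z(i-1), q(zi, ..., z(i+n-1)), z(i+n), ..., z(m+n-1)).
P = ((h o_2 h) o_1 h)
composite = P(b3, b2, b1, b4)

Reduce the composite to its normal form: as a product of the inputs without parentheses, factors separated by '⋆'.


b3 ⋆ b2 ⋆ b1 ⋆ b4

The h-tree's shape is irrelevant; the b-reading-order decides.
h(b3, b2) linearizes to b3 ⋆ b2
h(b1, b4) linearizes to b1 ⋆ b4
h(h(b3, b2), h(b1, b4)) linearizes to b3 ⋆ b2 ⋆ b1 ⋆ b4


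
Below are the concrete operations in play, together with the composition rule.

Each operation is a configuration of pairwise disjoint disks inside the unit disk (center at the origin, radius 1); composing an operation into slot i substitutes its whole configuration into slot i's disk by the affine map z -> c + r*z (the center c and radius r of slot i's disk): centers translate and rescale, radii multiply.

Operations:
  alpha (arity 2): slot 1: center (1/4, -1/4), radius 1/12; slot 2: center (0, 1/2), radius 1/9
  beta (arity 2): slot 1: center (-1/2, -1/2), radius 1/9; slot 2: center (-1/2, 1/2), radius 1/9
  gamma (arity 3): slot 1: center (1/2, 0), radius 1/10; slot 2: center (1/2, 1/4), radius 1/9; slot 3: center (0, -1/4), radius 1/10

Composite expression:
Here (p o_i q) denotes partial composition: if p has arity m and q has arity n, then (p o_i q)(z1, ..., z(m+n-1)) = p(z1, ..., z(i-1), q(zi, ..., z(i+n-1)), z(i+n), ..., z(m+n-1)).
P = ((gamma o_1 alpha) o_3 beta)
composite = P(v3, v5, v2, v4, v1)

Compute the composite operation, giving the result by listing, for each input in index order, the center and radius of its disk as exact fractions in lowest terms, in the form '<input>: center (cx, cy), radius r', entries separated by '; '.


Only the slot chain above each v matters under gamma; compose those maps.
input v3: composing its 2 substitution steps yields center (21/40, -1/40), radius 1/120
input v5: composing its 2 substitution steps yields center (1/2, 1/20), radius 1/90
input v2: composing its 2 substitution steps yields center (4/9, 7/36), radius 1/81
input v4: composing its 2 substitution steps yields center (4/9, 11/36), radius 1/81
input v1: composing its 1 substitution step yields center (0, -1/4), radius 1/10

v1: center (0, -1/4), radius 1/10; v2: center (4/9, 7/36), radius 1/81; v3: center (21/40, -1/40), radius 1/120; v4: center (4/9, 11/36), radius 1/81; v5: center (1/2, 1/20), radius 1/90


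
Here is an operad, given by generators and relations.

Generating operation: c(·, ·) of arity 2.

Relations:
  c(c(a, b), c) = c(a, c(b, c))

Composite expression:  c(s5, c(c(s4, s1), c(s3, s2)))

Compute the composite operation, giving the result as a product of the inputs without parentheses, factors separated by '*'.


s5 * s4 * s1 * s3 * s2

Associativity of c dissolves the nesting; only the s-input order survives.
c(s4, s1) collapses to s4 * s1
c(s3, s2) collapses to s3 * s2
c(c(s4, s1), c(s3, s2)) collapses to s4 * s1 * s3 * s2
c(s5, c(c(s4, s1), c(s3, s2))) collapses to s5 * s4 * s1 * s3 * s2


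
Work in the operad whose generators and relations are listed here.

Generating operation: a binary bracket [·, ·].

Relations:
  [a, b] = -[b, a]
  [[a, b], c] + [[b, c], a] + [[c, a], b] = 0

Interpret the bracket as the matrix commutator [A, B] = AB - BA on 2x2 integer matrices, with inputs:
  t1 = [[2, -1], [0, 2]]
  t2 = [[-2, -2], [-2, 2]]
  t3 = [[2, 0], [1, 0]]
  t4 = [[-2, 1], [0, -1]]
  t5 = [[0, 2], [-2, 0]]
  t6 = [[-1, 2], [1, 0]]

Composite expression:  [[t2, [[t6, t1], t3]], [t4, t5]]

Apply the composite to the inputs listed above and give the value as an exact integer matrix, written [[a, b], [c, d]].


[[-48, 48], [48, 48]]

[t6, t1] = [[1, 1], [0, -1]]
[[t6, t1], t3] = [[1, -2], [-2, -1]]
[t2, [[t6, t1], t3]] = [[0, 12], [-12, 0]]
[t4, t5] = [[-2, -2], [-2, 2]]
[[t2, [[t6, t1], t3]], [t4, t5]] = [[-48, 48], [48, 48]]


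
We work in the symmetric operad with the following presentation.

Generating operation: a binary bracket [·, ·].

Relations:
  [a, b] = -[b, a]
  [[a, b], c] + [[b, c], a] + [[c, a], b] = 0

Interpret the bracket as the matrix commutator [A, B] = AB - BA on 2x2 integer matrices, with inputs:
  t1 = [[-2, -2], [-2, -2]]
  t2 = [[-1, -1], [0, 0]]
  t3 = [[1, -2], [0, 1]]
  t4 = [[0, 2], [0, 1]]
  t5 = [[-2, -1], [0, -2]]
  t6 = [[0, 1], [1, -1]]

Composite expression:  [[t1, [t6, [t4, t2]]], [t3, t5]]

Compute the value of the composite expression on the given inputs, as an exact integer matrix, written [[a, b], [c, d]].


[[0, 0], [0, 0]]

[t4, t2] = [[0, 3], [0, 0]]
[t6, [t4, t2]] = [[-3, 3], [0, 3]]
[t1, [t6, [t4, t2]]] = [[6, -12], [12, -6]]
[t3, t5] = [[0, 0], [0, 0]]
[[t1, [t6, [t4, t2]]], [t3, t5]] = [[0, 0], [0, 0]]


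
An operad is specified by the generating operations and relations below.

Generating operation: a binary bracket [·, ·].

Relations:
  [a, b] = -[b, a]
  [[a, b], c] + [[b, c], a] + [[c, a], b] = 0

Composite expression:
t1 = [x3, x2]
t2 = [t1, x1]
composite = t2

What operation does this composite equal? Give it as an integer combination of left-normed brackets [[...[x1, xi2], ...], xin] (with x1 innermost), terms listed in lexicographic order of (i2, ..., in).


[[x1, x2], x3] - [[x1, x3], x2]

Antisymmetry and Jacobi reduce to x1-anchored left-normed brackets.
Composite bracket: [[x3, x2], x1]
Each bracket splits as ab - ba, giving 4 signed words (2^2 = 4).
The x1-initial words carry the normal form:
  from x1x2x3, sign +1: term +[[x1, x2], x3]
  from x1x3x2, sign -1: term -[[x1, x3], x2]


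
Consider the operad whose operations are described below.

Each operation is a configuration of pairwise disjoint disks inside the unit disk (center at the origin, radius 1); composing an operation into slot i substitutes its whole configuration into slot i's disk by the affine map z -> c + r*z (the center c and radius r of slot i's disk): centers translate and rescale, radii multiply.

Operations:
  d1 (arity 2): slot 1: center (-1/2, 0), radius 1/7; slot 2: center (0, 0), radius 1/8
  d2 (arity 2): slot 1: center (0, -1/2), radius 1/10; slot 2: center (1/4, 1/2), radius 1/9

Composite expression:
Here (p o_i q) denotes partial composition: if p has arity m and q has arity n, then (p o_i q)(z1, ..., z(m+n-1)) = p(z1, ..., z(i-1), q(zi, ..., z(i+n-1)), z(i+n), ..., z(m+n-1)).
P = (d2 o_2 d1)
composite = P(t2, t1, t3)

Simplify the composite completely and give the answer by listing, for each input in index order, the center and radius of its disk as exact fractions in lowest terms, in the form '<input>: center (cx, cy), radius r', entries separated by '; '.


t1: center (7/36, 1/2), radius 1/63; t2: center (0, -1/2), radius 1/10; t3: center (1/4, 1/2), radius 1/72

Each t-disk chains the slot maps above it in d2; radii multiply.
t2: after 1 affine step, its disk has center (0, -1/2), radius 1/10
t1: after 2 affine steps, its disk has center (7/36, 1/2), radius 1/63
t3: after 2 affine steps, its disk has center (1/4, 1/2), radius 1/72


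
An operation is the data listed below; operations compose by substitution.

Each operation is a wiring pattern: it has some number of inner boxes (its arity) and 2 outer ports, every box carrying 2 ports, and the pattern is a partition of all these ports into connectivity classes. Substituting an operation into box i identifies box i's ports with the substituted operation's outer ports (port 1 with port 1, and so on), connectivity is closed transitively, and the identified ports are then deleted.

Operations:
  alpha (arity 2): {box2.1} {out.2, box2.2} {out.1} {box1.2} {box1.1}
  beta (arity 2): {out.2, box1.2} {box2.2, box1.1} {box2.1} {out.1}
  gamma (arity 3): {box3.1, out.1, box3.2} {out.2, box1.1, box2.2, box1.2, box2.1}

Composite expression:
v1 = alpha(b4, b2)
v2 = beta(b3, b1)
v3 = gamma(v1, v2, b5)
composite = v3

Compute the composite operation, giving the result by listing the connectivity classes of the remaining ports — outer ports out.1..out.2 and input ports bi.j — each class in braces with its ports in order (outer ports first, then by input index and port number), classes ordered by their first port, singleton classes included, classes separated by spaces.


{out.1, b5.1, b5.2} {out.2, b2.2, b3.2} {b1.1} {b1.2, b3.1} {b2.1} {b4.1} {b4.2}


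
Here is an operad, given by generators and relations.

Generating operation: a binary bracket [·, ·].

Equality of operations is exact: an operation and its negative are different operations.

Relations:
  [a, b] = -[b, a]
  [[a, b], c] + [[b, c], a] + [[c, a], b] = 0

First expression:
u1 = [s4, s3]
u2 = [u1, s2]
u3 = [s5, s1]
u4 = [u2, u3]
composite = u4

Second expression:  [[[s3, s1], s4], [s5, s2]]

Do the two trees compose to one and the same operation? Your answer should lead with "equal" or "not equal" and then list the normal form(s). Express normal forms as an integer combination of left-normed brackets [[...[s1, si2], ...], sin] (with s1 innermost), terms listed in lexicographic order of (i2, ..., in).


In normal form, the first expression is [[[[s1, s5], s2], s3], s4] - [[[[s1, s5], s2], s4], s3] - [[[[s1, s5], s3], s4], s2] + [[[[s1, s5], s4], s3], s2]
In normal form, the second expression is [[[[s1, s3], s4], s2], s5] - [[[[s1, s3], s4], s5], s2]
The forms do not match — not equal.

not equal: they reduce to [[[[s1, s5], s2], s3], s4] - [[[[s1, s5], s2], s4], s3] - [[[[s1, s5], s3], s4], s2] + [[[[s1, s5], s4], s3], s2] and [[[[s1, s3], s4], s2], s5] - [[[[s1, s3], s4], s5], s2]


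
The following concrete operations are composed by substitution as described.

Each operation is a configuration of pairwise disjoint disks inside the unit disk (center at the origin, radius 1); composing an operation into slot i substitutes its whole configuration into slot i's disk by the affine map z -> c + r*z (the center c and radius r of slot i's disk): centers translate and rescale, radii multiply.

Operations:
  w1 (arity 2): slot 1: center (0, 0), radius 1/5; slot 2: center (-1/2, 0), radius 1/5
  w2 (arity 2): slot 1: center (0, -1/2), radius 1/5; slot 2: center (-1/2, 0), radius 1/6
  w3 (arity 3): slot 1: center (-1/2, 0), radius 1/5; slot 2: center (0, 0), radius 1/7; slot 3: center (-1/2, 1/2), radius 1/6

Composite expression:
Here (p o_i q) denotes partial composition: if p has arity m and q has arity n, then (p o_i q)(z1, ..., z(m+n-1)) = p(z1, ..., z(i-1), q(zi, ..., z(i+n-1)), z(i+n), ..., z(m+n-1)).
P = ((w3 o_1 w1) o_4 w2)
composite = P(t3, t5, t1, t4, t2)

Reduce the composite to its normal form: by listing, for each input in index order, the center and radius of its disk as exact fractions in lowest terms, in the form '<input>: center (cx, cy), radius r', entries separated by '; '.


t1: center (0, 0), radius 1/7; t2: center (-7/12, 1/2), radius 1/36; t3: center (-1/2, 0), radius 1/25; t4: center (-1/2, 5/12), radius 1/30; t5: center (-3/5, 0), radius 1/25

Nesting under w3 composes maps z -> c + r*z down each t-path.
t3: after 2 affine steps, its disk has center (-1/2, 0), radius 1/25
t5: after 2 affine steps, its disk has center (-3/5, 0), radius 1/25
t1: after 1 affine step, its disk has center (0, 0), radius 1/7
t4: after 2 affine steps, its disk has center (-1/2, 5/12), radius 1/30
t2: after 2 affine steps, its disk has center (-7/12, 1/2), radius 1/36
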